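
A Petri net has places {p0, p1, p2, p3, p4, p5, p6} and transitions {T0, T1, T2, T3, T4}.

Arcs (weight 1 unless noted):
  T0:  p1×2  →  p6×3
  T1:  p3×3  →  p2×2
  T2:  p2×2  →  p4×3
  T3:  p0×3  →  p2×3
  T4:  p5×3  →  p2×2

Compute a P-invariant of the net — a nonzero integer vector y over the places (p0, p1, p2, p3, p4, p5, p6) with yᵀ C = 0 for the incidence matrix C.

y = (p0:3, p1:0, p2:3, p3:2, p4:2, p5:2, p6:0)

Incidence matrix C (rows=places, cols=transitions):
       T0   T1   T2   T3   T4
   p0   0    0    0   -3    0
   p1  -2    0    0    0    0
   p2   0    2   -2    3    2
   p3   0   -3    0    0    0
   p4   0    0    3    0    0
   p5   0    0    0    0   -3
   p6   3    0    0    0    0

Candidate y = [3, 0, 3, 2, 2, 2, 0]; check y·C column-wise:
  col T0: 3·0 + 0·-2 + 3·0 + 2·0 + 2·0 + 2·0 + 0·3 = 0
  col T1: 3·0 + 3·2 + 2·-3 + 2·0 + 2·0 = 0
  col T2: 3·0 + 3·-2 + 2·0 + 2·3 + 2·0 = 0
  col T3: 3·-3 + 3·3 + 2·0 + 2·0 + 2·0 = 0
  col T4: 3·0 + 3·2 + 2·0 + 2·0 + 2·-3 = 0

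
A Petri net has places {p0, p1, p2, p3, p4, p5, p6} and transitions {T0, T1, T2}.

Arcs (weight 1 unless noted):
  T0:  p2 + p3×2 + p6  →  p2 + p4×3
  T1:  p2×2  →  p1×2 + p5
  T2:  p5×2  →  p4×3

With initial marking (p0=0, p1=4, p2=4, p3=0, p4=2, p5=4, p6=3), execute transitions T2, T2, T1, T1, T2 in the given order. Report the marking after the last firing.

(p0=0, p1=8, p2=0, p3=0, p4=11, p5=0, p6=3)

step 1: fire T2:  (p0=0, p1=4, p2=4, p3=0, p4=2, p5=4, p6=3) → (p0=0, p1=4, p2=4, p3=0, p4=5, p5=2, p6=3)
step 2: fire T2:  (p0=0, p1=4, p2=4, p3=0, p4=5, p5=2, p6=3) → (p0=0, p1=4, p2=4, p3=0, p4=8, p5=0, p6=3)
step 3: fire T1:  (p0=0, p1=4, p2=4, p3=0, p4=8, p5=0, p6=3) → (p0=0, p1=6, p2=2, p3=0, p4=8, p5=1, p6=3)
step 4: fire T1:  (p0=0, p1=6, p2=2, p3=0, p4=8, p5=1, p6=3) → (p0=0, p1=8, p2=0, p3=0, p4=8, p5=2, p6=3)
step 5: fire T2:  (p0=0, p1=8, p2=0, p3=0, p4=8, p5=2, p6=3) → (p0=0, p1=8, p2=0, p3=0, p4=11, p5=0, p6=3)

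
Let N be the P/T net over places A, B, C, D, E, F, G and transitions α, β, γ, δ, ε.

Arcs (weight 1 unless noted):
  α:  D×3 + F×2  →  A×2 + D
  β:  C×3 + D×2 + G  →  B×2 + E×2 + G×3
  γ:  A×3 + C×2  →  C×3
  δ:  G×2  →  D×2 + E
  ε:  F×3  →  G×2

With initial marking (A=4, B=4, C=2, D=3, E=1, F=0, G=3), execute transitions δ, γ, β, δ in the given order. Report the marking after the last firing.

(A=1, B=6, C=0, D=5, E=5, F=0, G=1)

step 1: fire δ:  (A=4, B=4, C=2, D=3, E=1, F=0, G=3) → (A=4, B=4, C=2, D=5, E=2, F=0, G=1)
step 2: fire γ:  (A=4, B=4, C=2, D=5, E=2, F=0, G=1) → (A=1, B=4, C=3, D=5, E=2, F=0, G=1)
step 3: fire β:  (A=1, B=4, C=3, D=5, E=2, F=0, G=1) → (A=1, B=6, C=0, D=3, E=4, F=0, G=3)
step 4: fire δ:  (A=1, B=6, C=0, D=3, E=4, F=0, G=3) → (A=1, B=6, C=0, D=5, E=5, F=0, G=1)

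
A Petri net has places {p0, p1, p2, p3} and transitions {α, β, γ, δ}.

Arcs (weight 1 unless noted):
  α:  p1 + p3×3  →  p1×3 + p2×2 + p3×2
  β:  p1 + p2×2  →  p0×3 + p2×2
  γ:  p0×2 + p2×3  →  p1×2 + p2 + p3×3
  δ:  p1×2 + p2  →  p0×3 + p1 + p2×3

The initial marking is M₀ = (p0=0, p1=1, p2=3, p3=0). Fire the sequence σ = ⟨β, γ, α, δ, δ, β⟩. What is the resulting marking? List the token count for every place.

(p0=10, p1=1, p2=7, p3=2)

step 1: fire β:  (p0=0, p1=1, p2=3, p3=0) → (p0=3, p1=0, p2=3, p3=0)
step 2: fire γ:  (p0=3, p1=0, p2=3, p3=0) → (p0=1, p1=2, p2=1, p3=3)
step 3: fire α:  (p0=1, p1=2, p2=1, p3=3) → (p0=1, p1=4, p2=3, p3=2)
step 4: fire δ:  (p0=1, p1=4, p2=3, p3=2) → (p0=4, p1=3, p2=5, p3=2)
step 5: fire δ:  (p0=4, p1=3, p2=5, p3=2) → (p0=7, p1=2, p2=7, p3=2)
step 6: fire β:  (p0=7, p1=2, p2=7, p3=2) → (p0=10, p1=1, p2=7, p3=2)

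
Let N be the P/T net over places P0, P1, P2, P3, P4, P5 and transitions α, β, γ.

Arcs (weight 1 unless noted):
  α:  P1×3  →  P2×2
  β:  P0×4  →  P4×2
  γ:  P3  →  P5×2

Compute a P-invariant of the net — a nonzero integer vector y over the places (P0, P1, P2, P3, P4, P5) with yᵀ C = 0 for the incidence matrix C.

y = (P0:0, P1:2, P2:3, P3:0, P4:0, P5:0)

Incidence matrix C (rows=places, cols=transitions):
        α    β    γ
   P0   0   -4    0
   P1  -3    0    0
   P2   2    0    0
   P3   0    0   -1
   P4   0    2    0
   P5   0    0    2

Candidate y = [0, 2, 3, 0, 0, 0]; check y·C column-wise:
  col α: 2·-3 + 3·2 = 0
  col β: 0·-4 + 2·0 + 3·0 + 0·2 = 0
  col γ: 2·0 + 3·0 + 0·-1 + 0·2 = 0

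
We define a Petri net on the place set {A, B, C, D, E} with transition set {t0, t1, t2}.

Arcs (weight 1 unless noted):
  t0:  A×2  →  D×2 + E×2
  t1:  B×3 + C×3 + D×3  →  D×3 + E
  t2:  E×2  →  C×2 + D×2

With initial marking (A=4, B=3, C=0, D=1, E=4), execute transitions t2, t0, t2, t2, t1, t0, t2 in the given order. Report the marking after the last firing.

(A=0, B=0, C=5, D=13, E=1)

step 1: fire t2:  (A=4, B=3, C=0, D=1, E=4) → (A=4, B=3, C=2, D=3, E=2)
step 2: fire t0:  (A=4, B=3, C=2, D=3, E=2) → (A=2, B=3, C=2, D=5, E=4)
step 3: fire t2:  (A=2, B=3, C=2, D=5, E=4) → (A=2, B=3, C=4, D=7, E=2)
step 4: fire t2:  (A=2, B=3, C=4, D=7, E=2) → (A=2, B=3, C=6, D=9, E=0)
step 5: fire t1:  (A=2, B=3, C=6, D=9, E=0) → (A=2, B=0, C=3, D=9, E=1)
step 6: fire t0:  (A=2, B=0, C=3, D=9, E=1) → (A=0, B=0, C=3, D=11, E=3)
step 7: fire t2:  (A=0, B=0, C=3, D=11, E=3) → (A=0, B=0, C=5, D=13, E=1)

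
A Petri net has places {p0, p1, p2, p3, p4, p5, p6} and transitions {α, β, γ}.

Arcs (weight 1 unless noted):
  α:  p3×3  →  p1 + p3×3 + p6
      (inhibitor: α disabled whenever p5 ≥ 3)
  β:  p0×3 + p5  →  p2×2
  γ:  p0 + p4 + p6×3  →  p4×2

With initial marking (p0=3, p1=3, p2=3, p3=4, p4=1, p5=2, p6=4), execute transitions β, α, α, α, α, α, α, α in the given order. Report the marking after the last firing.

step 1: fire β:  (p0=3, p1=3, p2=3, p3=4, p4=1, p5=2, p6=4) → (p0=0, p1=3, p2=5, p3=4, p4=1, p5=1, p6=4)
step 2: fire α:  (p0=0, p1=3, p2=5, p3=4, p4=1, p5=1, p6=4) → (p0=0, p1=4, p2=5, p3=4, p4=1, p5=1, p6=5)
step 3: fire α:  (p0=0, p1=4, p2=5, p3=4, p4=1, p5=1, p6=5) → (p0=0, p1=5, p2=5, p3=4, p4=1, p5=1, p6=6)
step 4: fire α:  (p0=0, p1=5, p2=5, p3=4, p4=1, p5=1, p6=6) → (p0=0, p1=6, p2=5, p3=4, p4=1, p5=1, p6=7)
step 5: fire α:  (p0=0, p1=6, p2=5, p3=4, p4=1, p5=1, p6=7) → (p0=0, p1=7, p2=5, p3=4, p4=1, p5=1, p6=8)
step 6: fire α:  (p0=0, p1=7, p2=5, p3=4, p4=1, p5=1, p6=8) → (p0=0, p1=8, p2=5, p3=4, p4=1, p5=1, p6=9)
step 7: fire α:  (p0=0, p1=8, p2=5, p3=4, p4=1, p5=1, p6=9) → (p0=0, p1=9, p2=5, p3=4, p4=1, p5=1, p6=10)
step 8: fire α:  (p0=0, p1=9, p2=5, p3=4, p4=1, p5=1, p6=10) → (p0=0, p1=10, p2=5, p3=4, p4=1, p5=1, p6=11)

(p0=0, p1=10, p2=5, p3=4, p4=1, p5=1, p6=11)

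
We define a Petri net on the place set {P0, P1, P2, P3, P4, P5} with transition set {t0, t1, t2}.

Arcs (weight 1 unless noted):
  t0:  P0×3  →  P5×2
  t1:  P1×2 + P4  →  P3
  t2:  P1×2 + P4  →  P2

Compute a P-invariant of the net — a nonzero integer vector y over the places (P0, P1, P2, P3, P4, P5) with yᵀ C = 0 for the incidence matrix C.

Incidence matrix C (rows=places, cols=transitions):
       t0   t1   t2
   P0  -3    0    0
   P1   0   -2   -2
   P2   0    0    1
   P3   0    1    0
   P4   0   -1   -1
   P5   2    0    0

Candidate y = [0, 1, 2, 2, 0, 0]; check y·C column-wise:
  col t0: 0·-3 + 1·0 + 2·0 + 2·0 + 0·2 = 0
  col t1: 1·-2 + 2·0 + 2·1 + 0·-1 = 0
  col t2: 1·-2 + 2·1 + 2·0 + 0·-1 = 0

y = (P0:0, P1:1, P2:2, P3:2, P4:0, P5:0)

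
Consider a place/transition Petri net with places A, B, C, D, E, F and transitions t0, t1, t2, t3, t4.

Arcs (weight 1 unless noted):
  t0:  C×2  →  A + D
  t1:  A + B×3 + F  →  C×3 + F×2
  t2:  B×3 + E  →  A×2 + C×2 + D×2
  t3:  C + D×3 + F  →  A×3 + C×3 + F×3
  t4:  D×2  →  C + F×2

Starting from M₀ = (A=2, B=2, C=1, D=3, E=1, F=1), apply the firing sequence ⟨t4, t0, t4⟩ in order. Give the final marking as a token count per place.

step 1: fire t4:  (A=2, B=2, C=1, D=3, E=1, F=1) → (A=2, B=2, C=2, D=1, E=1, F=3)
step 2: fire t0:  (A=2, B=2, C=2, D=1, E=1, F=3) → (A=3, B=2, C=0, D=2, E=1, F=3)
step 3: fire t4:  (A=3, B=2, C=0, D=2, E=1, F=3) → (A=3, B=2, C=1, D=0, E=1, F=5)

(A=3, B=2, C=1, D=0, E=1, F=5)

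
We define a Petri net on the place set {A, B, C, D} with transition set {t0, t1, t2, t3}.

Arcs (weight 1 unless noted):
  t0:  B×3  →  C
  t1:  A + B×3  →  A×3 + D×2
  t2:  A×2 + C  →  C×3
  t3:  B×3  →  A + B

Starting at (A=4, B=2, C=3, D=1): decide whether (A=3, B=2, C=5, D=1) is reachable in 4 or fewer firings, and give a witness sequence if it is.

depth 0: 1 marking
depth 1: 2 markings reached so far
depth 2: 3 markings reached so far
depth 3: 3 markings reached so far
(frontier empty at depth 3; search complete)
target is not among the 3 markings reachable within 4 steps

NO — not reachable within 4 firings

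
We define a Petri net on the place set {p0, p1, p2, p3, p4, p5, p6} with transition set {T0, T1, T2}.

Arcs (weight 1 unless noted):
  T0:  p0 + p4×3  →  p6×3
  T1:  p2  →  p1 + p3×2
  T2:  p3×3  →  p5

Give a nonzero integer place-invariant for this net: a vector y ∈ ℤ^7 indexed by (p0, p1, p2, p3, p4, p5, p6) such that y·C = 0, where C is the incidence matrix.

y = (p0:0, p1:1, p2:1, p3:0, p4:0, p5:0, p6:0)

Incidence matrix C (rows=places, cols=transitions):
       T0   T1   T2
   p0  -1    0    0
   p1   0    1    0
   p2   0   -1    0
   p3   0    2   -3
   p4  -3    0    0
   p5   0    0    1
   p6   3    0    0

Candidate y = [0, 1, 1, 0, 0, 0, 0]; check y·C column-wise:
  col T0: 0·-1 + 1·0 + 1·0 + 0·-3 + 0·3 = 0
  col T1: 1·1 + 1·-1 + 0·2 = 0
  col T2: 1·0 + 1·0 + 0·-3 + 0·1 = 0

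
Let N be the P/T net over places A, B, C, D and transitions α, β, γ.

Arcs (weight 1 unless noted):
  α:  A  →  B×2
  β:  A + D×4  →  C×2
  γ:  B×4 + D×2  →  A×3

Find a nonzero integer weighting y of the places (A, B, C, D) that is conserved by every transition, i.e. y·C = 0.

y = (A:2, B:1, C:3, D:1)

Incidence matrix C (rows=places, cols=transitions):
        α    β    γ
    A  -1   -1    3
    B   2    0   -4
    C   0    2    0
    D   0   -4   -2

Candidate y = [2, 1, 3, 1]; check y·C column-wise:
  col α: 2·-1 + 1·2 + 3·0 + 1·0 = 0
  col β: 2·-1 + 1·0 + 3·2 + 1·-4 = 0
  col γ: 2·3 + 1·-4 + 3·0 + 1·-2 = 0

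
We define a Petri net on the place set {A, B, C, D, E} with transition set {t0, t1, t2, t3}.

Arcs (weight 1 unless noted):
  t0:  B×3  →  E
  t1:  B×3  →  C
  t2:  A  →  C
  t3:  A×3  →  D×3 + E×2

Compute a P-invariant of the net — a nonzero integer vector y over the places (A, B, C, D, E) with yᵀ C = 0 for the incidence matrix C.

y = (A:3, B:1, C:3, D:1, E:3)

Incidence matrix C (rows=places, cols=transitions):
       t0   t1   t2   t3
    A   0    0   -1   -3
    B  -3   -3    0    0
    C   0    1    1    0
    D   0    0    0    3
    E   1    0    0    2

Candidate y = [3, 1, 3, 1, 3]; check y·C column-wise:
  col t0: 3·0 + 1·-3 + 3·0 + 1·0 + 3·1 = 0
  col t1: 3·0 + 1·-3 + 3·1 + 1·0 + 3·0 = 0
  col t2: 3·-1 + 1·0 + 3·1 + 1·0 + 3·0 = 0
  col t3: 3·-3 + 1·0 + 3·0 + 1·3 + 3·2 = 0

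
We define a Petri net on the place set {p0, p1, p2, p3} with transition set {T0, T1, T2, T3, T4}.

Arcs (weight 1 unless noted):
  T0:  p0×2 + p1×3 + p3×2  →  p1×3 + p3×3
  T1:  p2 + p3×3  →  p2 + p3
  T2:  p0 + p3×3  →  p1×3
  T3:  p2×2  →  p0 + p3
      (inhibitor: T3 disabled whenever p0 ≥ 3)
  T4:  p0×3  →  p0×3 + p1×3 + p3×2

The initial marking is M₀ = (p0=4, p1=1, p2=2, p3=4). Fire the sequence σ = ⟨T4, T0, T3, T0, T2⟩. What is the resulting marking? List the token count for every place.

(p0=0, p1=7, p2=0, p3=6)

step 1: fire T4:  (p0=4, p1=1, p2=2, p3=4) → (p0=4, p1=4, p2=2, p3=6)
step 2: fire T0:  (p0=4, p1=4, p2=2, p3=6) → (p0=2, p1=4, p2=2, p3=7)
step 3: fire T3:  (p0=2, p1=4, p2=2, p3=7) → (p0=3, p1=4, p2=0, p3=8)
step 4: fire T0:  (p0=3, p1=4, p2=0, p3=8) → (p0=1, p1=4, p2=0, p3=9)
step 5: fire T2:  (p0=1, p1=4, p2=0, p3=9) → (p0=0, p1=7, p2=0, p3=6)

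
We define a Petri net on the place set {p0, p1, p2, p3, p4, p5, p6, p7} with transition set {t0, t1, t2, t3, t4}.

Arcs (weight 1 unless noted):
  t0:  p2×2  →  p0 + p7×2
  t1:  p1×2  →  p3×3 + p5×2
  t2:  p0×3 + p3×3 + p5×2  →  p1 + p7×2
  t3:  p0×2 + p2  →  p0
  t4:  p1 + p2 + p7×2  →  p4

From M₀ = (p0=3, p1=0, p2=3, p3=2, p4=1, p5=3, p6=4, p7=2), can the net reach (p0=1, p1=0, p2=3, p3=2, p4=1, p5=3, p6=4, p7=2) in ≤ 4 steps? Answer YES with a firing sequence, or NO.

NO — not reachable within 4 firings

depth 0: 1 marking
depth 1: 3 markings reached so far
depth 2: 5 markings reached so far
depth 3: 5 markings reached so far
(frontier empty at depth 3; search complete)
target is not among the 5 markings reachable within 4 steps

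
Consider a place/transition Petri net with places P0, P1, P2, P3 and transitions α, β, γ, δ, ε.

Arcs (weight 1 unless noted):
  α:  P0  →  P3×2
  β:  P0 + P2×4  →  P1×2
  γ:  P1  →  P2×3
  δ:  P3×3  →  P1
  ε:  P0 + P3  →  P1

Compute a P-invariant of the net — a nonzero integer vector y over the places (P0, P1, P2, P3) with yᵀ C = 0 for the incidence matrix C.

Incidence matrix C (rows=places, cols=transitions):
        α    β    γ    δ    ε
   P0  -1   -1    0    0   -1
   P1   0    2   -1    1    1
   P2   0   -4    3    0    0
   P3   2    0    0   -3   -1

Candidate y = [2, 3, 1, 1]; check y·C column-wise:
  col α: 2·-1 + 3·0 + 1·0 + 1·2 = 0
  col β: 2·-1 + 3·2 + 1·-4 + 1·0 = 0
  col γ: 2·0 + 3·-1 + 1·3 + 1·0 = 0
  col δ: 2·0 + 3·1 + 1·0 + 1·-3 = 0
  col ε: 2·-1 + 3·1 + 1·0 + 1·-1 = 0

y = (P0:2, P1:3, P2:1, P3:1)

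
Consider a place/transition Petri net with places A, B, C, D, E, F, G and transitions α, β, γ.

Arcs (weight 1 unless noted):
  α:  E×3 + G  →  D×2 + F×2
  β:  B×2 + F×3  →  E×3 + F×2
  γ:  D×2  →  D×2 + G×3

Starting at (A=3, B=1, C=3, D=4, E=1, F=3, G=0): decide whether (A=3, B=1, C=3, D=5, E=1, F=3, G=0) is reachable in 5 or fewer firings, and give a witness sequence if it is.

NO — not reachable within 5 firings

depth 0: 1 marking
depth 1: 2 markings reached so far
depth 2: 3 markings reached so far
depth 3: 4 markings reached so far
depth 4: 5 markings reached so far
depth 5: 6 markings reached so far
target is not among the 6 markings reachable within 5 steps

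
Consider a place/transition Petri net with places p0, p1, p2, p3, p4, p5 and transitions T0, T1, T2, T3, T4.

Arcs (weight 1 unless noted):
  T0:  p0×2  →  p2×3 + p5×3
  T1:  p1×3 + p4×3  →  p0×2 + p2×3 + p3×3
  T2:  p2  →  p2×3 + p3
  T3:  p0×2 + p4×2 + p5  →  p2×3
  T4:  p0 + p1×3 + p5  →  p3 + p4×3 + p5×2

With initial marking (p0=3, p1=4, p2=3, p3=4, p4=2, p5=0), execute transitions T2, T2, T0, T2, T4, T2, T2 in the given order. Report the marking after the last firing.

step 1: fire T2:  (p0=3, p1=4, p2=3, p3=4, p4=2, p5=0) → (p0=3, p1=4, p2=5, p3=5, p4=2, p5=0)
step 2: fire T2:  (p0=3, p1=4, p2=5, p3=5, p4=2, p5=0) → (p0=3, p1=4, p2=7, p3=6, p4=2, p5=0)
step 3: fire T0:  (p0=3, p1=4, p2=7, p3=6, p4=2, p5=0) → (p0=1, p1=4, p2=10, p3=6, p4=2, p5=3)
step 4: fire T2:  (p0=1, p1=4, p2=10, p3=6, p4=2, p5=3) → (p0=1, p1=4, p2=12, p3=7, p4=2, p5=3)
step 5: fire T4:  (p0=1, p1=4, p2=12, p3=7, p4=2, p5=3) → (p0=0, p1=1, p2=12, p3=8, p4=5, p5=4)
step 6: fire T2:  (p0=0, p1=1, p2=12, p3=8, p4=5, p5=4) → (p0=0, p1=1, p2=14, p3=9, p4=5, p5=4)
step 7: fire T2:  (p0=0, p1=1, p2=14, p3=9, p4=5, p5=4) → (p0=0, p1=1, p2=16, p3=10, p4=5, p5=4)

(p0=0, p1=1, p2=16, p3=10, p4=5, p5=4)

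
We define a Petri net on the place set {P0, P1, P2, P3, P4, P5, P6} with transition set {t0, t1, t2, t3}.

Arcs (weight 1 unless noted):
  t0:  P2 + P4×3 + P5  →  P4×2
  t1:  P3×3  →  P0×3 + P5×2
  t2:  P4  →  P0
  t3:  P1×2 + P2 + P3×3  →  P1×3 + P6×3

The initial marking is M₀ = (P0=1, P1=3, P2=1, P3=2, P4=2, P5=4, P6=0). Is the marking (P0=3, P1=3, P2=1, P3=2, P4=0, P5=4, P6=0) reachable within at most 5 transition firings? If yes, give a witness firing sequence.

step 1: fire t2:  (P0=1, P1=3, P2=1, P3=2, P4=2, P5=4, P6=0) → (P0=2, P1=3, P2=1, P3=2, P4=1, P5=4, P6=0)
step 2: fire t2:  (P0=2, P1=3, P2=1, P3=2, P4=1, P5=4, P6=0) → (P0=3, P1=3, P2=1, P3=2, P4=0, P5=4, P6=0)

YES — reachable via ⟨t2, t2⟩ (2 firings)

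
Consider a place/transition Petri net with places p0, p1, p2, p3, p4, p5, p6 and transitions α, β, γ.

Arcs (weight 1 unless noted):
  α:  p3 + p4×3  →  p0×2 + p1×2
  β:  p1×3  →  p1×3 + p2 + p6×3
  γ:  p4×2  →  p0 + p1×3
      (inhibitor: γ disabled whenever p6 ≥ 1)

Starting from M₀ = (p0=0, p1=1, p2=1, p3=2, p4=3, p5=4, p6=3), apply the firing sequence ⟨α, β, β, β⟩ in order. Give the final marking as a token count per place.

(p0=2, p1=3, p2=4, p3=1, p4=0, p5=4, p6=12)

step 1: fire α:  (p0=0, p1=1, p2=1, p3=2, p4=3, p5=4, p6=3) → (p0=2, p1=3, p2=1, p3=1, p4=0, p5=4, p6=3)
step 2: fire β:  (p0=2, p1=3, p2=1, p3=1, p4=0, p5=4, p6=3) → (p0=2, p1=3, p2=2, p3=1, p4=0, p5=4, p6=6)
step 3: fire β:  (p0=2, p1=3, p2=2, p3=1, p4=0, p5=4, p6=6) → (p0=2, p1=3, p2=3, p3=1, p4=0, p5=4, p6=9)
step 4: fire β:  (p0=2, p1=3, p2=3, p3=1, p4=0, p5=4, p6=9) → (p0=2, p1=3, p2=4, p3=1, p4=0, p5=4, p6=12)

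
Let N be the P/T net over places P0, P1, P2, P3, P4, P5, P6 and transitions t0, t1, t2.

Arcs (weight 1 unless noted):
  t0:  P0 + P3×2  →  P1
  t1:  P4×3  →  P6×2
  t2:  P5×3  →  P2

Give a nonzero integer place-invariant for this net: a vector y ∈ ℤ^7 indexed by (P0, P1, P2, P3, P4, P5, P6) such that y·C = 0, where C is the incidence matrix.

Incidence matrix C (rows=places, cols=transitions):
       t0   t1   t2
   P0  -1    0    0
   P1   1    0    0
   P2   0    0    1
   P3  -2    0    0
   P4   0   -3    0
   P5   0    0   -3
   P6   0    2    0

Candidate y = [1, 1, 0, 0, 0, 0, 0]; check y·C column-wise:
  col t0: 1·-1 + 1·1 + 0·-2 = 0
  col t1: 1·0 + 1·0 + 0·-3 + 0·2 = 0
  col t2: 1·0 + 1·0 + 0·1 + 0·-3 = 0

y = (P0:1, P1:1, P2:0, P3:0, P4:0, P5:0, P6:0)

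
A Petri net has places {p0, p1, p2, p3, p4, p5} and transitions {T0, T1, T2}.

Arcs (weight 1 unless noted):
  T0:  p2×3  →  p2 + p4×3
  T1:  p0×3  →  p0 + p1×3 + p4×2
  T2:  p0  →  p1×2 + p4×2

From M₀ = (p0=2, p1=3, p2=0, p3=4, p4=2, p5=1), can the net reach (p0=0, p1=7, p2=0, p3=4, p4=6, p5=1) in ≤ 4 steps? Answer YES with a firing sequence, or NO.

step 1: fire T2:  (p0=2, p1=3, p2=0, p3=4, p4=2, p5=1) → (p0=1, p1=5, p2=0, p3=4, p4=4, p5=1)
step 2: fire T2:  (p0=1, p1=5, p2=0, p3=4, p4=4, p5=1) → (p0=0, p1=7, p2=0, p3=4, p4=6, p5=1)

YES — reachable via ⟨T2, T2⟩ (2 firings)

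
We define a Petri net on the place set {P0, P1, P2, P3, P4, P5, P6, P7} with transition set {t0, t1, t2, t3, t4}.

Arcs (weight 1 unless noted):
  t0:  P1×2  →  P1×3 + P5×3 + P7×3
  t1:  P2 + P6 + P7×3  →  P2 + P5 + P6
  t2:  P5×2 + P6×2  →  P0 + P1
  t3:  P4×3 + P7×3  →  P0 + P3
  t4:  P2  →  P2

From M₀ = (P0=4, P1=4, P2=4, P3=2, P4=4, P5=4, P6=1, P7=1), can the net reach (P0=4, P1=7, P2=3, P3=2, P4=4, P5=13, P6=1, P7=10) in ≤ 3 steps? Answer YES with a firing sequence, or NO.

NO — not reachable within 3 firings

depth 0: 1 marking
depth 1: 2 markings reached so far
depth 2: 5 markings reached so far
depth 3: 8 markings reached so far
target is not among the 8 markings reachable within 3 steps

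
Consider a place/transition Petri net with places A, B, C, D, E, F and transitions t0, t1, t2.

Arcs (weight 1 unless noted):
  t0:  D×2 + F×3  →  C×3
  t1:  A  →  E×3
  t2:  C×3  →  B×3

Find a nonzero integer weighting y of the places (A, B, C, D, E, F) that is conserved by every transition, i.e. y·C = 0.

y = (A:0, B:2, C:2, D:3, E:0, F:0)

Incidence matrix C (rows=places, cols=transitions):
       t0   t1   t2
    A   0   -1    0
    B   0    0    3
    C   3    0   -3
    D  -2    0    0
    E   0    3    0
    F  -3    0    0

Candidate y = [0, 2, 2, 3, 0, 0]; check y·C column-wise:
  col t0: 2·0 + 2·3 + 3·-2 + 0·-3 = 0
  col t1: 0·-1 + 2·0 + 2·0 + 3·0 + 0·3 = 0
  col t2: 2·3 + 2·-3 + 3·0 = 0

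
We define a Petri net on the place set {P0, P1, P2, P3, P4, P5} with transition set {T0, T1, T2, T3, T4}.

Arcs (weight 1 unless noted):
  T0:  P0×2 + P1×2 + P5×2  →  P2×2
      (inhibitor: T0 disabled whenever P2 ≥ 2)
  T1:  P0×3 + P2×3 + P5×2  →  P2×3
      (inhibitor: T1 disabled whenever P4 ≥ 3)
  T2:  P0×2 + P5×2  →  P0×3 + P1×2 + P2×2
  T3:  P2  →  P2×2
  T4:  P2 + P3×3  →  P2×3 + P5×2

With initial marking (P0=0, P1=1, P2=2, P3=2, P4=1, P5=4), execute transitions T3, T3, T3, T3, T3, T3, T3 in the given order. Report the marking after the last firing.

(P0=0, P1=1, P2=9, P3=2, P4=1, P5=4)

step 1: fire T3:  (P0=0, P1=1, P2=2, P3=2, P4=1, P5=4) → (P0=0, P1=1, P2=3, P3=2, P4=1, P5=4)
step 2: fire T3:  (P0=0, P1=1, P2=3, P3=2, P4=1, P5=4) → (P0=0, P1=1, P2=4, P3=2, P4=1, P5=4)
step 3: fire T3:  (P0=0, P1=1, P2=4, P3=2, P4=1, P5=4) → (P0=0, P1=1, P2=5, P3=2, P4=1, P5=4)
step 4: fire T3:  (P0=0, P1=1, P2=5, P3=2, P4=1, P5=4) → (P0=0, P1=1, P2=6, P3=2, P4=1, P5=4)
step 5: fire T3:  (P0=0, P1=1, P2=6, P3=2, P4=1, P5=4) → (P0=0, P1=1, P2=7, P3=2, P4=1, P5=4)
step 6: fire T3:  (P0=0, P1=1, P2=7, P3=2, P4=1, P5=4) → (P0=0, P1=1, P2=8, P3=2, P4=1, P5=4)
step 7: fire T3:  (P0=0, P1=1, P2=8, P3=2, P4=1, P5=4) → (P0=0, P1=1, P2=9, P3=2, P4=1, P5=4)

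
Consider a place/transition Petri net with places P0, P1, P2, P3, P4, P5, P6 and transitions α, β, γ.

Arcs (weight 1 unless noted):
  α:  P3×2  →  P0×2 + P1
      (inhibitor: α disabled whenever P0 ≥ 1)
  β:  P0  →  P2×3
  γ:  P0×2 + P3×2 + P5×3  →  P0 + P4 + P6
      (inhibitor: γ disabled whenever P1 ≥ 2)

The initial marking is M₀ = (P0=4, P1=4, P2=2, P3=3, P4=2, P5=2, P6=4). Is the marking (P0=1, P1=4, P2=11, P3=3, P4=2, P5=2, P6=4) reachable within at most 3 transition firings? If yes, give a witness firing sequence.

YES — reachable via ⟨β, β, β⟩ (3 firings)

step 1: fire β:  (P0=4, P1=4, P2=2, P3=3, P4=2, P5=2, P6=4) → (P0=3, P1=4, P2=5, P3=3, P4=2, P5=2, P6=4)
step 2: fire β:  (P0=3, P1=4, P2=5, P3=3, P4=2, P5=2, P6=4) → (P0=2, P1=4, P2=8, P3=3, P4=2, P5=2, P6=4)
step 3: fire β:  (P0=2, P1=4, P2=8, P3=3, P4=2, P5=2, P6=4) → (P0=1, P1=4, P2=11, P3=3, P4=2, P5=2, P6=4)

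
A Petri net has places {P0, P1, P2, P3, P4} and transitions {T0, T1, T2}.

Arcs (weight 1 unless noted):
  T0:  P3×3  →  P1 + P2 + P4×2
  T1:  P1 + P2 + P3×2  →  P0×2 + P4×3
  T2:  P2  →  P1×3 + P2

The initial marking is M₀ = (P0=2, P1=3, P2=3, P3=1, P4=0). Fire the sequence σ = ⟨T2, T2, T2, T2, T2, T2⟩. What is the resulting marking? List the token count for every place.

(P0=2, P1=21, P2=3, P3=1, P4=0)

step 1: fire T2:  (P0=2, P1=3, P2=3, P3=1, P4=0) → (P0=2, P1=6, P2=3, P3=1, P4=0)
step 2: fire T2:  (P0=2, P1=6, P2=3, P3=1, P4=0) → (P0=2, P1=9, P2=3, P3=1, P4=0)
step 3: fire T2:  (P0=2, P1=9, P2=3, P3=1, P4=0) → (P0=2, P1=12, P2=3, P3=1, P4=0)
step 4: fire T2:  (P0=2, P1=12, P2=3, P3=1, P4=0) → (P0=2, P1=15, P2=3, P3=1, P4=0)
step 5: fire T2:  (P0=2, P1=15, P2=3, P3=1, P4=0) → (P0=2, P1=18, P2=3, P3=1, P4=0)
step 6: fire T2:  (P0=2, P1=18, P2=3, P3=1, P4=0) → (P0=2, P1=21, P2=3, P3=1, P4=0)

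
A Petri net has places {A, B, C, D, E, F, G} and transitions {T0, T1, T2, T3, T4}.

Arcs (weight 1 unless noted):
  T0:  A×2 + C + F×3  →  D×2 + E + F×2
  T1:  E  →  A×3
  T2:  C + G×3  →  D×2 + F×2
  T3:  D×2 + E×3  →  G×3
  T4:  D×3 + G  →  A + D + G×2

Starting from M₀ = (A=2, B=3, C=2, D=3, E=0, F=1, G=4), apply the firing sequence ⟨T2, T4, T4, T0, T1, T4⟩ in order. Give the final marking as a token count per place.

(A=6, B=3, C=0, D=1, E=0, F=2, G=4)

step 1: fire T2:  (A=2, B=3, C=2, D=3, E=0, F=1, G=4) → (A=2, B=3, C=1, D=5, E=0, F=3, G=1)
step 2: fire T4:  (A=2, B=3, C=1, D=5, E=0, F=3, G=1) → (A=3, B=3, C=1, D=3, E=0, F=3, G=2)
step 3: fire T4:  (A=3, B=3, C=1, D=3, E=0, F=3, G=2) → (A=4, B=3, C=1, D=1, E=0, F=3, G=3)
step 4: fire T0:  (A=4, B=3, C=1, D=1, E=0, F=3, G=3) → (A=2, B=3, C=0, D=3, E=1, F=2, G=3)
step 5: fire T1:  (A=2, B=3, C=0, D=3, E=1, F=2, G=3) → (A=5, B=3, C=0, D=3, E=0, F=2, G=3)
step 6: fire T4:  (A=5, B=3, C=0, D=3, E=0, F=2, G=3) → (A=6, B=3, C=0, D=1, E=0, F=2, G=4)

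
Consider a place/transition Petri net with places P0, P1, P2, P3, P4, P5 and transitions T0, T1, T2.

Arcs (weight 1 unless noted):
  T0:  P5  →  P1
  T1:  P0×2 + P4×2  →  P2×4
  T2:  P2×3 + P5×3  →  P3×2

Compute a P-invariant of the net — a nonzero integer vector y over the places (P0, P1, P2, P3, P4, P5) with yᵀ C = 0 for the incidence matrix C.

y = (P0:4, P1:0, P2:2, P3:3, P4:0, P5:0)

Incidence matrix C (rows=places, cols=transitions):
       T0   T1   T2
   P0   0   -2    0
   P1   1    0    0
   P2   0    4   -3
   P3   0    0    2
   P4   0   -2    0
   P5  -1    0   -3

Candidate y = [4, 0, 2, 3, 0, 0]; check y·C column-wise:
  col T0: 4·0 + 0·1 + 2·0 + 3·0 + 0·-1 = 0
  col T1: 4·-2 + 2·4 + 3·0 + 0·-2 = 0
  col T2: 4·0 + 2·-3 + 3·2 + 0·-3 = 0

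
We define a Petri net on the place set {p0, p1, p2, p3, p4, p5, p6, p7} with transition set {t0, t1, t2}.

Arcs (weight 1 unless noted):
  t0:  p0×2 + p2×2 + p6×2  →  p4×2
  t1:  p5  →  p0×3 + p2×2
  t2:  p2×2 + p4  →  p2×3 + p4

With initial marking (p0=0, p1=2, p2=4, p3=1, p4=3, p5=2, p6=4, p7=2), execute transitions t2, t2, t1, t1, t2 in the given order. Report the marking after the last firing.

(p0=6, p1=2, p2=11, p3=1, p4=3, p5=0, p6=4, p7=2)

step 1: fire t2:  (p0=0, p1=2, p2=4, p3=1, p4=3, p5=2, p6=4, p7=2) → (p0=0, p1=2, p2=5, p3=1, p4=3, p5=2, p6=4, p7=2)
step 2: fire t2:  (p0=0, p1=2, p2=5, p3=1, p4=3, p5=2, p6=4, p7=2) → (p0=0, p1=2, p2=6, p3=1, p4=3, p5=2, p6=4, p7=2)
step 3: fire t1:  (p0=0, p1=2, p2=6, p3=1, p4=3, p5=2, p6=4, p7=2) → (p0=3, p1=2, p2=8, p3=1, p4=3, p5=1, p6=4, p7=2)
step 4: fire t1:  (p0=3, p1=2, p2=8, p3=1, p4=3, p5=1, p6=4, p7=2) → (p0=6, p1=2, p2=10, p3=1, p4=3, p5=0, p6=4, p7=2)
step 5: fire t2:  (p0=6, p1=2, p2=10, p3=1, p4=3, p5=0, p6=4, p7=2) → (p0=6, p1=2, p2=11, p3=1, p4=3, p5=0, p6=4, p7=2)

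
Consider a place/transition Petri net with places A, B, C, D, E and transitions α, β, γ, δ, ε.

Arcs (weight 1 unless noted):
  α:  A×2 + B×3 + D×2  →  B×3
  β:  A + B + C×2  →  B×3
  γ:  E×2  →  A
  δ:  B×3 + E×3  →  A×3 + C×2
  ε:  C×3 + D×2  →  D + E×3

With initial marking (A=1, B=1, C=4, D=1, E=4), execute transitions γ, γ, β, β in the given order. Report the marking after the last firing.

step 1: fire γ:  (A=1, B=1, C=4, D=1, E=4) → (A=2, B=1, C=4, D=1, E=2)
step 2: fire γ:  (A=2, B=1, C=4, D=1, E=2) → (A=3, B=1, C=4, D=1, E=0)
step 3: fire β:  (A=3, B=1, C=4, D=1, E=0) → (A=2, B=3, C=2, D=1, E=0)
step 4: fire β:  (A=2, B=3, C=2, D=1, E=0) → (A=1, B=5, C=0, D=1, E=0)

(A=1, B=5, C=0, D=1, E=0)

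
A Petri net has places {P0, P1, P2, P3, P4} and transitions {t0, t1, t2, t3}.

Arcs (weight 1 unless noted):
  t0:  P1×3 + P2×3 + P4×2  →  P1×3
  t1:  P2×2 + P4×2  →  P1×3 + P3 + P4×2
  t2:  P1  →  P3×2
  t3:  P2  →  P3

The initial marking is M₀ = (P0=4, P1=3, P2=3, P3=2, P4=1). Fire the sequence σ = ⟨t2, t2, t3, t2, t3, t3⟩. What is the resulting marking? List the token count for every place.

step 1: fire t2:  (P0=4, P1=3, P2=3, P3=2, P4=1) → (P0=4, P1=2, P2=3, P3=4, P4=1)
step 2: fire t2:  (P0=4, P1=2, P2=3, P3=4, P4=1) → (P0=4, P1=1, P2=3, P3=6, P4=1)
step 3: fire t3:  (P0=4, P1=1, P2=3, P3=6, P4=1) → (P0=4, P1=1, P2=2, P3=7, P4=1)
step 4: fire t2:  (P0=4, P1=1, P2=2, P3=7, P4=1) → (P0=4, P1=0, P2=2, P3=9, P4=1)
step 5: fire t3:  (P0=4, P1=0, P2=2, P3=9, P4=1) → (P0=4, P1=0, P2=1, P3=10, P4=1)
step 6: fire t3:  (P0=4, P1=0, P2=1, P3=10, P4=1) → (P0=4, P1=0, P2=0, P3=11, P4=1)

(P0=4, P1=0, P2=0, P3=11, P4=1)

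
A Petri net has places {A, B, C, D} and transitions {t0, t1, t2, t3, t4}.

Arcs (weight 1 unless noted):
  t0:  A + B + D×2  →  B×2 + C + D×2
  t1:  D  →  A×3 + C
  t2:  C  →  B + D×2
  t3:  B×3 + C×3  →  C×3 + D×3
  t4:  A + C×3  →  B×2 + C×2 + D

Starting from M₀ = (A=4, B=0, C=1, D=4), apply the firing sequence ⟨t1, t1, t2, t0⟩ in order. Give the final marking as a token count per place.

step 1: fire t1:  (A=4, B=0, C=1, D=4) → (A=7, B=0, C=2, D=3)
step 2: fire t1:  (A=7, B=0, C=2, D=3) → (A=10, B=0, C=3, D=2)
step 3: fire t2:  (A=10, B=0, C=3, D=2) → (A=10, B=1, C=2, D=4)
step 4: fire t0:  (A=10, B=1, C=2, D=4) → (A=9, B=2, C=3, D=4)

(A=9, B=2, C=3, D=4)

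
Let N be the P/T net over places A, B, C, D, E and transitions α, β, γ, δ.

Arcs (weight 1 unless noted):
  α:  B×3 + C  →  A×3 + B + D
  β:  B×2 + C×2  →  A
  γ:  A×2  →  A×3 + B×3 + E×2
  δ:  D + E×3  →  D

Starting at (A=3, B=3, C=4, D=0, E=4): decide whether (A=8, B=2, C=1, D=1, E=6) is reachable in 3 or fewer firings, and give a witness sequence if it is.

step 1: fire α:  (A=3, B=3, C=4, D=0, E=4) → (A=6, B=1, C=3, D=1, E=4)
step 2: fire γ:  (A=6, B=1, C=3, D=1, E=4) → (A=7, B=4, C=3, D=1, E=6)
step 3: fire β:  (A=7, B=4, C=3, D=1, E=6) → (A=8, B=2, C=1, D=1, E=6)

YES — reachable via ⟨α, γ, β⟩ (3 firings)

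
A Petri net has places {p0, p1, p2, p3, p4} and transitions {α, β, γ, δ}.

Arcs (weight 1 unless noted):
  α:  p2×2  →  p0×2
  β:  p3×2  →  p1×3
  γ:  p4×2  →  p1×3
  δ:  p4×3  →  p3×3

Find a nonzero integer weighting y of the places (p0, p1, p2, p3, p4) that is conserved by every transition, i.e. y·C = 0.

y = (p0:1, p1:0, p2:1, p3:0, p4:0)

Incidence matrix C (rows=places, cols=transitions):
        α    β    γ    δ
   p0   2    0    0    0
   p1   0    3    3    0
   p2  -2    0    0    0
   p3   0   -2    0    3
   p4   0    0   -2   -3

Candidate y = [1, 0, 1, 0, 0]; check y·C column-wise:
  col α: 1·2 + 1·-2 = 0
  col β: 1·0 + 0·3 + 1·0 + 0·-2 = 0
  col γ: 1·0 + 0·3 + 1·0 + 0·-2 = 0
  col δ: 1·0 + 1·0 + 0·3 + 0·-3 = 0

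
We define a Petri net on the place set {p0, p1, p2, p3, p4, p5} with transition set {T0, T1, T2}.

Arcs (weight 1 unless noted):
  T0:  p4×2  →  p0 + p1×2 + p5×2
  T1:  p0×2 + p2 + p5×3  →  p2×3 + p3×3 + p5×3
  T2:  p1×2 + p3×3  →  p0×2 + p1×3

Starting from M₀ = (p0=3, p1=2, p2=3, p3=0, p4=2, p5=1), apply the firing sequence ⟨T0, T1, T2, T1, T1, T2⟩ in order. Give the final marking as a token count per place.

step 1: fire T0:  (p0=3, p1=2, p2=3, p3=0, p4=2, p5=1) → (p0=4, p1=4, p2=3, p3=0, p4=0, p5=3)
step 2: fire T1:  (p0=4, p1=4, p2=3, p3=0, p4=0, p5=3) → (p0=2, p1=4, p2=5, p3=3, p4=0, p5=3)
step 3: fire T2:  (p0=2, p1=4, p2=5, p3=3, p4=0, p5=3) → (p0=4, p1=5, p2=5, p3=0, p4=0, p5=3)
step 4: fire T1:  (p0=4, p1=5, p2=5, p3=0, p4=0, p5=3) → (p0=2, p1=5, p2=7, p3=3, p4=0, p5=3)
step 5: fire T1:  (p0=2, p1=5, p2=7, p3=3, p4=0, p5=3) → (p0=0, p1=5, p2=9, p3=6, p4=0, p5=3)
step 6: fire T2:  (p0=0, p1=5, p2=9, p3=6, p4=0, p5=3) → (p0=2, p1=6, p2=9, p3=3, p4=0, p5=3)

(p0=2, p1=6, p2=9, p3=3, p4=0, p5=3)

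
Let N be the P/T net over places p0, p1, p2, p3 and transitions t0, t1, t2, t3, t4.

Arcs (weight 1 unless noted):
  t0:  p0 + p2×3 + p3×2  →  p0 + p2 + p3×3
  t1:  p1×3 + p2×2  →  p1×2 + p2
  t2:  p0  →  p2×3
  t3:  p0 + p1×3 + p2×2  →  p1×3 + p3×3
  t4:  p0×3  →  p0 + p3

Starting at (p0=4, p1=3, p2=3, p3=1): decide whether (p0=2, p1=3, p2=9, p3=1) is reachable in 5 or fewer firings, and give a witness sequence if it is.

step 1: fire t2:  (p0=4, p1=3, p2=3, p3=1) → (p0=3, p1=3, p2=6, p3=1)
step 2: fire t2:  (p0=3, p1=3, p2=6, p3=1) → (p0=2, p1=3, p2=9, p3=1)

YES — reachable via ⟨t2, t2⟩ (2 firings)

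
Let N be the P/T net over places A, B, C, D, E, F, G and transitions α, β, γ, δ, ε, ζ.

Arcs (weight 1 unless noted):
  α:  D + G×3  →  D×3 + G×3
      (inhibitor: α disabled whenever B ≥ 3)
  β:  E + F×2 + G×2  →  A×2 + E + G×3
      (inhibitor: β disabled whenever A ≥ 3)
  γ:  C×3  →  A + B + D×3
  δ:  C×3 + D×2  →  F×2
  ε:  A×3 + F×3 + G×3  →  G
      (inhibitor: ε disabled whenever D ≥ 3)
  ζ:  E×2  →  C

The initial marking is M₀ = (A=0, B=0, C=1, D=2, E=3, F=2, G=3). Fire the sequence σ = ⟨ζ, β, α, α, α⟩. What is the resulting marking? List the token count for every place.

step 1: fire ζ:  (A=0, B=0, C=1, D=2, E=3, F=2, G=3) → (A=0, B=0, C=2, D=2, E=1, F=2, G=3)
step 2: fire β:  (A=0, B=0, C=2, D=2, E=1, F=2, G=3) → (A=2, B=0, C=2, D=2, E=1, F=0, G=4)
step 3: fire α:  (A=2, B=0, C=2, D=2, E=1, F=0, G=4) → (A=2, B=0, C=2, D=4, E=1, F=0, G=4)
step 4: fire α:  (A=2, B=0, C=2, D=4, E=1, F=0, G=4) → (A=2, B=0, C=2, D=6, E=1, F=0, G=4)
step 5: fire α:  (A=2, B=0, C=2, D=6, E=1, F=0, G=4) → (A=2, B=0, C=2, D=8, E=1, F=0, G=4)

(A=2, B=0, C=2, D=8, E=1, F=0, G=4)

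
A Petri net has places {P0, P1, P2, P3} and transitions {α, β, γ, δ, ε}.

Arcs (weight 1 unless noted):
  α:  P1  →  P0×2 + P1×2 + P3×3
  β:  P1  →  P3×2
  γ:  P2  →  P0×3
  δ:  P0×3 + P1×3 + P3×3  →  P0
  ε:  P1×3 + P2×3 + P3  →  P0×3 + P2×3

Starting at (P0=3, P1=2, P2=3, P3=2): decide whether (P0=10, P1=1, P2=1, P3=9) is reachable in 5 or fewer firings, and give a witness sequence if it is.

depth 0: 1 marking
depth 1: 4 markings reached so far
depth 2: 12 markings reached so far
depth 3: 25 markings reached so far
depth 4: 45 markings reached so far
depth 5: 71 markings reached so far
target is not among the 71 markings reachable within 5 steps

NO — not reachable within 5 firings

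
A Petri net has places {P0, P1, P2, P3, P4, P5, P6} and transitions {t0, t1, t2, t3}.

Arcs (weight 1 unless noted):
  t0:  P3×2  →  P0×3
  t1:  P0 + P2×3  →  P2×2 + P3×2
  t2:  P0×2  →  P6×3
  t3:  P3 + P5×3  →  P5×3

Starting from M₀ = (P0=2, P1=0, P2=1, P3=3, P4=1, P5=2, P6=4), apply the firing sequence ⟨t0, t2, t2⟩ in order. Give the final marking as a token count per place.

step 1: fire t0:  (P0=2, P1=0, P2=1, P3=3, P4=1, P5=2, P6=4) → (P0=5, P1=0, P2=1, P3=1, P4=1, P5=2, P6=4)
step 2: fire t2:  (P0=5, P1=0, P2=1, P3=1, P4=1, P5=2, P6=4) → (P0=3, P1=0, P2=1, P3=1, P4=1, P5=2, P6=7)
step 3: fire t2:  (P0=3, P1=0, P2=1, P3=1, P4=1, P5=2, P6=7) → (P0=1, P1=0, P2=1, P3=1, P4=1, P5=2, P6=10)

(P0=1, P1=0, P2=1, P3=1, P4=1, P5=2, P6=10)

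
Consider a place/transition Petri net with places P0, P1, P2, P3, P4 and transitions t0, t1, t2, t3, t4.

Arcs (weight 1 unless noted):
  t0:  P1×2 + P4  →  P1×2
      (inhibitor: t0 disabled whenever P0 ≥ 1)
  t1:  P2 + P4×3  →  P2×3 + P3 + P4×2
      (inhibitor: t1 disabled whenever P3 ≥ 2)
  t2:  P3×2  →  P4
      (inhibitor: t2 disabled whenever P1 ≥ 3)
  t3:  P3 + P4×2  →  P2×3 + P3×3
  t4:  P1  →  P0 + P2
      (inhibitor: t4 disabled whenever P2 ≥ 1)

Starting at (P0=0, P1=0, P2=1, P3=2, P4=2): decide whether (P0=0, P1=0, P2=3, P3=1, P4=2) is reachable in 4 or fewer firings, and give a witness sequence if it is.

YES — reachable via ⟨t2, t1⟩ (2 firings)

step 1: fire t2:  (P0=0, P1=0, P2=1, P3=2, P4=2) → (P0=0, P1=0, P2=1, P3=0, P4=3)
step 2: fire t1:  (P0=0, P1=0, P2=1, P3=0, P4=3) → (P0=0, P1=0, P2=3, P3=1, P4=2)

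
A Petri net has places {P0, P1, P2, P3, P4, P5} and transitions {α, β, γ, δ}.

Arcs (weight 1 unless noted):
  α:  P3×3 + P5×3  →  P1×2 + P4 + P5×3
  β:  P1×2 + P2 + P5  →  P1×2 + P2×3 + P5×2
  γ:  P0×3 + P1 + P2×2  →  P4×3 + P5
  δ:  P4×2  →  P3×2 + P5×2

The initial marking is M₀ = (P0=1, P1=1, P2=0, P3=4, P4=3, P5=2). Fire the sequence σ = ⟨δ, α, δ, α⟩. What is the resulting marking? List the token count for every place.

step 1: fire δ:  (P0=1, P1=1, P2=0, P3=4, P4=3, P5=2) → (P0=1, P1=1, P2=0, P3=6, P4=1, P5=4)
step 2: fire α:  (P0=1, P1=1, P2=0, P3=6, P4=1, P5=4) → (P0=1, P1=3, P2=0, P3=3, P4=2, P5=4)
step 3: fire δ:  (P0=1, P1=3, P2=0, P3=3, P4=2, P5=4) → (P0=1, P1=3, P2=0, P3=5, P4=0, P5=6)
step 4: fire α:  (P0=1, P1=3, P2=0, P3=5, P4=0, P5=6) → (P0=1, P1=5, P2=0, P3=2, P4=1, P5=6)

(P0=1, P1=5, P2=0, P3=2, P4=1, P5=6)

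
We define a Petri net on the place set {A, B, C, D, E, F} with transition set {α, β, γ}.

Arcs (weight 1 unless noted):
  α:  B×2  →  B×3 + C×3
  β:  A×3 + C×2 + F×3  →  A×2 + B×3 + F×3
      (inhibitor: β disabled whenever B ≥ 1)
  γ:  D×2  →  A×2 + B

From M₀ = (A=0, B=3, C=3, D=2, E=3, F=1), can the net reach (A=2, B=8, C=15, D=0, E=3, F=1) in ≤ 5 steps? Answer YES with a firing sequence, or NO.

step 1: fire α:  (A=0, B=3, C=3, D=2, E=3, F=1) → (A=0, B=4, C=6, D=2, E=3, F=1)
step 2: fire α:  (A=0, B=4, C=6, D=2, E=3, F=1) → (A=0, B=5, C=9, D=2, E=3, F=1)
step 3: fire α:  (A=0, B=5, C=9, D=2, E=3, F=1) → (A=0, B=6, C=12, D=2, E=3, F=1)
step 4: fire α:  (A=0, B=6, C=12, D=2, E=3, F=1) → (A=0, B=7, C=15, D=2, E=3, F=1)
step 5: fire γ:  (A=0, B=7, C=15, D=2, E=3, F=1) → (A=2, B=8, C=15, D=0, E=3, F=1)

YES — reachable via ⟨α, α, α, α, γ⟩ (5 firings)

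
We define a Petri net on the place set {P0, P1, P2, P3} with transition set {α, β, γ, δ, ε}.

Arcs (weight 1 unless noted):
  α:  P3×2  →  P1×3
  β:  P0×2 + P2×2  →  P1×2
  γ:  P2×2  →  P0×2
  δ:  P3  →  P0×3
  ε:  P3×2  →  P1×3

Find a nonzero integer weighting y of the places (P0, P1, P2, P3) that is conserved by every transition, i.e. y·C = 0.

Incidence matrix C (rows=places, cols=transitions):
        α    β    γ    δ    ε
   P0   0   -2    2    3    0
   P1   3    2    0    0    3
   P2   0   -2   -2    0    0
   P3  -2    0    0   -1   -2

Candidate y = [1, 2, 1, 3]; check y·C column-wise:
  col α: 1·0 + 2·3 + 1·0 + 3·-2 = 0
  col β: 1·-2 + 2·2 + 1·-2 + 3·0 = 0
  col γ: 1·2 + 2·0 + 1·-2 + 3·0 = 0
  col δ: 1·3 + 2·0 + 1·0 + 3·-1 = 0
  col ε: 1·0 + 2·3 + 1·0 + 3·-2 = 0

y = (P0:1, P1:2, P2:1, P3:3)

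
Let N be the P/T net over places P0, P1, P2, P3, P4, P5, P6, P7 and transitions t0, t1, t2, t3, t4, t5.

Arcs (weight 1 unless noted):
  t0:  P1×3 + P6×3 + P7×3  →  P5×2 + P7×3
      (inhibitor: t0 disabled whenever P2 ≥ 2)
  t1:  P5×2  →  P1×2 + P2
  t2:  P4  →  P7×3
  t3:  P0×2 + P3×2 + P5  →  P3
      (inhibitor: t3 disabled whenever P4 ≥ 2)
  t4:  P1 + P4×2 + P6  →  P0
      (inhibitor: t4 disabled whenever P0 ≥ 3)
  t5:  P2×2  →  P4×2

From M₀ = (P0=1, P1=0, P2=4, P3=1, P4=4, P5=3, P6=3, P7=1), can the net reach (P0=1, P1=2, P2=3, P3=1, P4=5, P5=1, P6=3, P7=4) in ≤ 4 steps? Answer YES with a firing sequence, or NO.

YES — reachable via ⟨t1, t2, t5⟩ (3 firings)

step 1: fire t1:  (P0=1, P1=0, P2=4, P3=1, P4=4, P5=3, P6=3, P7=1) → (P0=1, P1=2, P2=5, P3=1, P4=4, P5=1, P6=3, P7=1)
step 2: fire t2:  (P0=1, P1=2, P2=5, P3=1, P4=4, P5=1, P6=3, P7=1) → (P0=1, P1=2, P2=5, P3=1, P4=3, P5=1, P6=3, P7=4)
step 3: fire t5:  (P0=1, P1=2, P2=5, P3=1, P4=3, P5=1, P6=3, P7=4) → (P0=1, P1=2, P2=3, P3=1, P4=5, P5=1, P6=3, P7=4)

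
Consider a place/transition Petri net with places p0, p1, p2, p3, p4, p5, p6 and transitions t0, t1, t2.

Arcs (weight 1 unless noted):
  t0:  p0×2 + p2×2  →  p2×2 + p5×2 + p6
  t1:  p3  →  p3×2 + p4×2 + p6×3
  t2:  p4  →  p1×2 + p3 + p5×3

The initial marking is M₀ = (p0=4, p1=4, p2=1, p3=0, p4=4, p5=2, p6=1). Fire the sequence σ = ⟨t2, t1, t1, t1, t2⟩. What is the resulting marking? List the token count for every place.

step 1: fire t2:  (p0=4, p1=4, p2=1, p3=0, p4=4, p5=2, p6=1) → (p0=4, p1=6, p2=1, p3=1, p4=3, p5=5, p6=1)
step 2: fire t1:  (p0=4, p1=6, p2=1, p3=1, p4=3, p5=5, p6=1) → (p0=4, p1=6, p2=1, p3=2, p4=5, p5=5, p6=4)
step 3: fire t1:  (p0=4, p1=6, p2=1, p3=2, p4=5, p5=5, p6=4) → (p0=4, p1=6, p2=1, p3=3, p4=7, p5=5, p6=7)
step 4: fire t1:  (p0=4, p1=6, p2=1, p3=3, p4=7, p5=5, p6=7) → (p0=4, p1=6, p2=1, p3=4, p4=9, p5=5, p6=10)
step 5: fire t2:  (p0=4, p1=6, p2=1, p3=4, p4=9, p5=5, p6=10) → (p0=4, p1=8, p2=1, p3=5, p4=8, p5=8, p6=10)

(p0=4, p1=8, p2=1, p3=5, p4=8, p5=8, p6=10)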